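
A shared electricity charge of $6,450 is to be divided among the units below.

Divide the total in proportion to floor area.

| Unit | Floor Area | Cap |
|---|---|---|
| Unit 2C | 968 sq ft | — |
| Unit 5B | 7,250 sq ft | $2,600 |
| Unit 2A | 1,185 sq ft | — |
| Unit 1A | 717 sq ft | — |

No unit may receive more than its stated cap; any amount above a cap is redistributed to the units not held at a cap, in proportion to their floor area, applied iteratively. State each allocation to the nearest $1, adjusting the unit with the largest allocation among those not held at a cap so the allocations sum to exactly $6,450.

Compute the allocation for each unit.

Sum of floor area: 10,120.
Unconstrained shares: Unit 2C 616.96; Unit 5B 4,620.80; Unit 2A 755.26; Unit 1A 456.98.
Cap binds for Unit 5B ($2,600); remaining pool $3,850 reallocated over remaining floor area 2,870.
Shares after redistribution: Unit 2C 1,298.54 → $1,299; Unit 2A 1,589.63 → $1,590; Unit 1A 961.83 → $962.
Rounding difference −$1 applied to Unit 2A → $1,589.

Unit 2C: $1,299; Unit 5B: $2,600; Unit 2A: $1,589; Unit 1A: $962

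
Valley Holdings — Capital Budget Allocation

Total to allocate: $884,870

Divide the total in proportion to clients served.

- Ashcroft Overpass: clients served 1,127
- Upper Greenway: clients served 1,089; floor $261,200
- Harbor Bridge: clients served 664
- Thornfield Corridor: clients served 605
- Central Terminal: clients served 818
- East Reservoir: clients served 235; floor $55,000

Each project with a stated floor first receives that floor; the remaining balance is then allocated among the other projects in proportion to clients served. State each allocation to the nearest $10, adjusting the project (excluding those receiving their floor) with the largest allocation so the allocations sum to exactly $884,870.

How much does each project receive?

Fund the minimums — Upper Greenway $261,200; East Reservoir $55,000. Remaining pool $568,670.
Remaining pool split over remaining clients served 3,214: Ashcroft Overpass 199,406.06 → $199,410; Harbor Bridge 117,485.03 → $117,490; Thornfield Corridor 107,045.85 → $107,050; Central Terminal 144,733.06 → $144,730.
Rounding difference −$10 applied to Ashcroft Overpass → $199,400.

Ashcroft Overpass: $199,400; Upper Greenway: $261,200; Harbor Bridge: $117,490; Thornfield Corridor: $107,050; Central Terminal: $144,730; East Reservoir: $55,000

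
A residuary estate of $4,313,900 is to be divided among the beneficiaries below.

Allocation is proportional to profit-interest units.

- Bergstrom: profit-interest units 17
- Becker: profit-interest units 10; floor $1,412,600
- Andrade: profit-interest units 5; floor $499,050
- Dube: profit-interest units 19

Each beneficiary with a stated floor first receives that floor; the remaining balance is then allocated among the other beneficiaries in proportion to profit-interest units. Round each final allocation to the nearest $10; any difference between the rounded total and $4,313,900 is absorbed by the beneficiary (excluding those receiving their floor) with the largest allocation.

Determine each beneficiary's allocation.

Guaranteed amounts: Becker $1,412,600; Andrade $499,050. Residual $2,402,250.
Residual split over remaining profit-interest units 36: Bergstrom 1,134,395.83 → $1,134,400; Dube 1,267,854.17 → $1,267,850.

Bergstrom: $1,134,400 · Becker: $1,412,600 · Andrade: $499,050 · Dube: $1,267,850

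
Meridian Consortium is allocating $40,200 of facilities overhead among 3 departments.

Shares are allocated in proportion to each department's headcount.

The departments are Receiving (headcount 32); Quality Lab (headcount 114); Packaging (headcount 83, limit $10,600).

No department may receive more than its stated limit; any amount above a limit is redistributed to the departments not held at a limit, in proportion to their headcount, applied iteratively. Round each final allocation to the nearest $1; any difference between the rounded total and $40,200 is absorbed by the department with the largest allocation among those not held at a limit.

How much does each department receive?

Combined headcount = 229.
Pro-rata shares before constraints: Receiving 5,617.47; Quality Lab 20,012.23; Packaging 14,570.31.
Held at cap: Packaging ($10,600); balance $29,600 reallocated over remaining headcount 146.
Remaining shares: Receiving 6,487.67 → $6,488; Quality Lab 23,112.33 → $23,112.

Receiving: $6,488; Quality Lab: $23,112; Packaging: $10,600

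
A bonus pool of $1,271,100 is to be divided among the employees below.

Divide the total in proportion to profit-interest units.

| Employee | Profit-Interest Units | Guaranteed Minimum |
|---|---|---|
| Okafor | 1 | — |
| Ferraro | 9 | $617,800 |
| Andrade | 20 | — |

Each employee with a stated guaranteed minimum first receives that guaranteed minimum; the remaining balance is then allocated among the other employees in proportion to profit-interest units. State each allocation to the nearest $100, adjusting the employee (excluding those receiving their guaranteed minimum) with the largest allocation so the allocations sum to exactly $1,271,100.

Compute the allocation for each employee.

Guaranteed amounts: Ferraro $617,800. Balance $653,300.
Balance split over remaining profit-interest units 21: Okafor 31,109.52 → $31,100; Andrade 622,190.48 → $622,200.

Okafor: $31,100; Ferraro: $617,800; Andrade: $622,200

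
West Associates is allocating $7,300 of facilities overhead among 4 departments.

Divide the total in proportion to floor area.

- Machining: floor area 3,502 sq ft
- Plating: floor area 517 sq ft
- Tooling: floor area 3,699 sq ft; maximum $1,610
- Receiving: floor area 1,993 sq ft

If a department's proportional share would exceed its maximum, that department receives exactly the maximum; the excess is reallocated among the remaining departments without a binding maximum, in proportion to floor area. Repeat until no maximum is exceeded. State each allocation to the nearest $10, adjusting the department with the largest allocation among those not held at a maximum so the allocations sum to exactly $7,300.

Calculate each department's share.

Total floor area = 9,711.
Unconstrained shares: Machining 2,632.54; Plating 388.64; Tooling 2,780.63; Receiving 1,498.19.
Capped: Tooling ($1,610); remaining pool $5,690 reallocated over remaining floor area 6,012.
Remaining shares: Machining 3,314.43 → $3,310; Plating 489.31 → $490; Receiving 1,886.26 → $1,890.

Machining: $3,310; Plating: $490; Tooling: $1,610; Receiving: $1,890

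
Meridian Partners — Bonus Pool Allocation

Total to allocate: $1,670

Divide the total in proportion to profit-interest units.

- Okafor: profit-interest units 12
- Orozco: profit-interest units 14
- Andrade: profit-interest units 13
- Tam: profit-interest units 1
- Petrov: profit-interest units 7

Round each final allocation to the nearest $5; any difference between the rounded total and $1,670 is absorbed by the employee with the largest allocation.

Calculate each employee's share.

Okafor: $425 | Orozco: $500 | Andrade: $460 | Tam: $35 | Petrov: $250

Profit-interest units total: 47.
Raw shares: Okafor 12/47 × $1,670 = 426.38; Orozco 14/47 × $1,670 = 497.45; Andrade 13/47 × $1,670 = 461.91; Tam 1/47 × $1,670 = 35.53; Petrov 7/47 × $1,670 = 248.72.
After rounding ($5): Okafor $425; Orozco $495; Andrade $460; Tam $35; Petrov $250. Sum = $1,665.
Difference $1,670 − $1,665 = +$5 applied to largest allocation (Orozco): Orozco becomes $500.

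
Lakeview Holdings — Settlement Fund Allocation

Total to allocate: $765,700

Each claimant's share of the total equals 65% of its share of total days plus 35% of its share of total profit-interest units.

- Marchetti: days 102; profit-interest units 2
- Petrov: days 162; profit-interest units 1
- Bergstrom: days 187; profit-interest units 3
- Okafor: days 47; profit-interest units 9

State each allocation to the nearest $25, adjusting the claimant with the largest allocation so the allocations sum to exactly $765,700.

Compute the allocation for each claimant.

Marchetti: $137,675; Petrov: $179,775; Bergstrom: $240,475; Okafor: $207,775

Totals — days 498, profit-interest units 15.
Blended shares (65% days + 35% profit-interest units): Marchetti 0.1798; Petrov 0.2348; Bergstrom 0.3141; Okafor 0.2713.
Proportional shares: Marchetti 137,672.24; Petrov 179,770.37; Bergstrom 240,488.23; Okafor 207,769.16.
Rounded to nearest $25: Marchetti $137,675; Petrov $179,775; Bergstrom $240,500; Okafor $207,775. Sum = $765,725.
Difference $765,700 − $765,725 = −$25 applied to largest allocation (Bergstrom): Bergstrom becomes $240,475.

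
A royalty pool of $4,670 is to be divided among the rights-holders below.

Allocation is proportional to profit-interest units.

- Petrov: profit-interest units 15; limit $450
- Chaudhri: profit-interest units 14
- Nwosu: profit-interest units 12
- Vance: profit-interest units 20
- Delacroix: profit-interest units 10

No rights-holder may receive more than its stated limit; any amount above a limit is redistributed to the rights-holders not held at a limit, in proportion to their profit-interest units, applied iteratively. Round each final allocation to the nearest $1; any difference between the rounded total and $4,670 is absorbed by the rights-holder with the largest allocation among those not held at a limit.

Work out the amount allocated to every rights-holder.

Profit-interest units total: 71.
Unconstrained shares: Petrov 986.62; Chaudhri 920.85; Nwosu 789.30; Vance 1,315.49; Delacroix 657.75.
Cap binds for Petrov ($450); balance $4,220 reallocated over remaining profit-interest units 56.
Remaining shares: Chaudhri 1,055.00 → $1,055; Nwosu 904.29 → $904; Vance 1,507.14 → $1,507; Delacroix 753.57 → $754.

Petrov: $450; Chaudhri: $1,055; Nwosu: $904; Vance: $1,507; Delacroix: $754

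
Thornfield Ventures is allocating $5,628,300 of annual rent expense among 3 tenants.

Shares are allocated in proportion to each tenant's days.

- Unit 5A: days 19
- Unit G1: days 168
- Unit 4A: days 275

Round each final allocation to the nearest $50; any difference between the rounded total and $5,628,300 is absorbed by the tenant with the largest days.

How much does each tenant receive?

Total days = 19 + 168 + 275 = 462.
Unrounded shares: Unit 5A 231,466.88; Unit G1 2,046,654.55; Unit 4A 3,350,178.57.
At nearest $50: Unit 5A $231,450; Unit G1 $2,046,650; Unit 4A $3,350,200. Sum = $5,628,300.
No rounding difference to absorb.

Unit 5A: $231,450 · Unit G1: $2,046,650 · Unit 4A: $3,350,200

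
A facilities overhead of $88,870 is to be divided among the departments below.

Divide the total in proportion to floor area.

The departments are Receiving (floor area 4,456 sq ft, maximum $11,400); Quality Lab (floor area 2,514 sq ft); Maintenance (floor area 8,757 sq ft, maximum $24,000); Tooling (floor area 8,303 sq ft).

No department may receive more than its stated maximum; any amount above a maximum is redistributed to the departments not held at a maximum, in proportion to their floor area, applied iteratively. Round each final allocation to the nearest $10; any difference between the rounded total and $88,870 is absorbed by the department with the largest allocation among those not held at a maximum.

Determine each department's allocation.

Sum of floor area: 24,030.
Proportional shares (ignoring caps): Receiving 16,479.60; Quality Lab 9,297.51; Maintenance 32,385.96; Tooling 30,706.93.
Capped: Receiving ($11,400), Maintenance ($24,000); remaining pool $53,470 reallocated over remaining floor area 10,817.
Remaining shares: Quality Lab 12,427.07 → $12,430; Tooling 41,042.93 → $41,040.

Receiving: $11,400; Quality Lab: $12,430; Maintenance: $24,000; Tooling: $41,040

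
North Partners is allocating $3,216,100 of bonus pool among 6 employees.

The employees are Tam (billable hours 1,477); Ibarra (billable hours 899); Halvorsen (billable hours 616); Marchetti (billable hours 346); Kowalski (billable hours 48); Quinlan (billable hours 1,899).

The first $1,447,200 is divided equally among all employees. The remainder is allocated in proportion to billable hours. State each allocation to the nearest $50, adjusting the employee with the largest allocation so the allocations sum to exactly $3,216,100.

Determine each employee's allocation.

Tam: $735,550 · Ibarra: $542,100 · Halvorsen: $447,400 · Marchetti: $357,000 · Kowalski: $257,250 · Quinlan: $876,800

First tranche $1,447,200 split equally: $241,200 each.
Remainder $1,768,900 by billable hours (total 5,285): Tam 494,354.83 → $494,350; Ibarra 300,897.09 → $300,900; Halvorsen 206,176.42 → $206,200; Marchetti 115,806.89 → $115,800; Kowalski 16,065.70 → $16,050; Quinlan 635,599.07 → $635,600.
Totals: Tam $241,200 + $494,350 = $735,550; Ibarra $241,200 + $300,900 = $542,100; Halvorsen $241,200 + $206,200 = $447,400; Marchetti $241,200 + $115,800 = $357,000; Kowalski $241,200 + $16,050 = $257,250; Quinlan $241,200 + $635,600 = $876,800.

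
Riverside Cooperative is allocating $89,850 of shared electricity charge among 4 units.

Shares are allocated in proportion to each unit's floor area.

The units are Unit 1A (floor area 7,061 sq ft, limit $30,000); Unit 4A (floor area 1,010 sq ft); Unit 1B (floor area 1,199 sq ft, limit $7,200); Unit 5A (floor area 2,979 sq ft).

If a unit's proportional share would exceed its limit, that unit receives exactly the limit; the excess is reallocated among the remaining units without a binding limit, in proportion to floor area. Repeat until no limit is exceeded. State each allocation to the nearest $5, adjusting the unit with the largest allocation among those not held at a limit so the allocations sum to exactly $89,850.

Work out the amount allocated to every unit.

Unit 1A: $30,000; Unit 4A: $13,330; Unit 1B: $7,200; Unit 5A: $39,320

Total floor area = 12,249.
Proportional shares (ignoring caps): Unit 1A 51,794.50; Unit 4A 7,408.65; Unit 1B 8,795.02; Unit 5A 21,851.84.
Capped: Unit 1A ($30,000), Unit 1B ($7,200); balance $52,650 reallocated over remaining floor area 3,989.
Redistributed shares: Unit 4A 13,330.78 → $13,330; Unit 5A 39,319.22 → $39,320.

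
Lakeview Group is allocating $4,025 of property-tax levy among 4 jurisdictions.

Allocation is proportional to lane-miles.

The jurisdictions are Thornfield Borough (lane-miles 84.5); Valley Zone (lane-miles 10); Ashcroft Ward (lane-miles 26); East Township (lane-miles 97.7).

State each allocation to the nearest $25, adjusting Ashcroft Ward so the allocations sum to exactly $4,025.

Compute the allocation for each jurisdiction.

Thornfield Borough: $1,550 | Valley Zone: $175 | Ashcroft Ward: $500 | East Township: $1,800

Combined lane-miles = 218.2.
Pro-rata amounts: Thornfield Borough 84.5/218.2 × $4,025 = 1,558.72; Valley Zone 10/218.2 × $4,025 = 184.46; Ashcroft Ward 26/218.2 × $4,025 = 479.61; East Township 97.7/218.2 × $4,025 = 1,802.21.
Rounded to nearest $25: Thornfield Borough $1,550; Valley Zone $175; Ashcroft Ward $475; East Township $1,800. Sum = $4,000.
Difference $4,025 − $4,000 = +$25 applied to Ashcroft Ward: Ashcroft Ward becomes $500.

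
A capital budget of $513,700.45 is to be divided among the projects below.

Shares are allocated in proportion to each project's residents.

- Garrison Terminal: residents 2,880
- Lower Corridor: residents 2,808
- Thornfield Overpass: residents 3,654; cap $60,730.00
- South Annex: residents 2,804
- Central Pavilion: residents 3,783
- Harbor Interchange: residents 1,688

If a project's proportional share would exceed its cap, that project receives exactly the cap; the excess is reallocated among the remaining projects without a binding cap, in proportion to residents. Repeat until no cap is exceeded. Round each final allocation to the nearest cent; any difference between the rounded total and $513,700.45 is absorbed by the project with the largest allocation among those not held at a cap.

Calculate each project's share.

Residents total: 17,617.
Proportional shares (ignoring caps): Garrison Terminal 83,978.9576; Lower Corridor 81,879.4837; Thornfield Overpass 106,548.3025; South Annex 81,762.8462; Central Pavilion 110,309.8599; Harbor Interchange 49,221.0001.
Cap binds for Thornfield Overpass ($60,730.00); residual $452,970.45 reallocated over remaining residents 13,963.
Shares after redistribution: Garrison Terminal 93,429.4132 → $93,429.41; Lower Corridor 91,093.6778 → $91,093.68; South Annex 90,963.9148 → $90,963.91; Central Pavilion 122,723.4271 → $122,723.43; Harbor Interchange 54,760.0172 → $54,760.02.

Garrison Terminal: $93,429.41 | Lower Corridor: $91,093.68 | Thornfield Overpass: $60,730.00 | South Annex: $90,963.91 | Central Pavilion: $122,723.43 | Harbor Interchange: $54,760.02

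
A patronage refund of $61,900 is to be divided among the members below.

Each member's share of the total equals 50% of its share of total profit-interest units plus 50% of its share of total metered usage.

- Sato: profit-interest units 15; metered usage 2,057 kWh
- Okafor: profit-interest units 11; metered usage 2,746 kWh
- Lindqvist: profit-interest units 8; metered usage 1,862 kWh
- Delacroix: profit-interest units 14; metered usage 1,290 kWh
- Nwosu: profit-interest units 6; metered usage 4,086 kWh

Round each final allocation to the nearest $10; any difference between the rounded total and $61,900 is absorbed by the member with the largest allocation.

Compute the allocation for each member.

Sato: $13,880; Okafor: $13,360; Lindqvist: $9,370; Delacroix: $11,340; Nwosu: $13,950

Totals — profit-interest units 54, metered usage 12,041.
Composite weights (50% profit-interest units + 50% metered usage): Sato 0.2243; Okafor 0.2159; Lindqvist 0.1514; Delacroix 0.1832; Nwosu 0.2252.
Raw shares: Sato 13,884.50; Okafor 13,362.91; Lindqvist 9,371.24; Delacroix 11,339.87; Nwosu 13,941.48.
At nearest $10: Sato $13,880; Okafor $13,360; Lindqvist $9,370; Delacroix $11,340; Nwosu $13,940. Sum = $61,890.
Difference $61,900 − $61,890 = +$10 applied to largest allocation (Nwosu): Nwosu becomes $13,950.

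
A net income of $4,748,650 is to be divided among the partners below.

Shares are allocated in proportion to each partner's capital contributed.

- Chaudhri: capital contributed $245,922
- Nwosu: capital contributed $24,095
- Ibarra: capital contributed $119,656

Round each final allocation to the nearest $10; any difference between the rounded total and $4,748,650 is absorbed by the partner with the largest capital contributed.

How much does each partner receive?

Chaudhri: $2,996,860; Nwosu: $293,630; Ibarra: $1,458,160

Capital contributed total: 389,673.
Proportional shares: Chaudhri 245,922/389,673 × $4,748,650 = 2,996,865.33; Nwosu 24,095/389,673 × $4,748,650 = 293,627.53; Ibarra 119,656/389,673 × $4,748,650 = 1,458,157.13.
After rounding ($10): Chaudhri $2,996,870; Nwosu $293,630; Ibarra $1,458,160. Sum = $4,748,660.
Difference $4,748,650 − $4,748,660 = −$10 applied to largest capital contributed (Chaudhri): Chaudhri becomes $2,996,860.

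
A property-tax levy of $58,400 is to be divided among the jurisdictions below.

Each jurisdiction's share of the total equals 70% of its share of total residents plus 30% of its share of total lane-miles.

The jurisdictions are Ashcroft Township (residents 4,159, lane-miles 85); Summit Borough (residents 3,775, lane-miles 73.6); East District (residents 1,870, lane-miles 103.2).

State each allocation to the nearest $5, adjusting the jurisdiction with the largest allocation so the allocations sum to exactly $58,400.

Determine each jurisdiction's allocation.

Residents total 9,804; lane-miles total 261.8.
Combined weights (70% residents + 30% lane-miles): Ashcroft Township 0.3944; Summit Borough 0.3539; East District 0.2518.
Pro-rata amounts: Ashcroft Township 23,030.20; Summit Borough 20,666.13; East District 14,703.67.
After rounding ($5): Ashcroft Township $23,030; Summit Borough $20,665; East District $14,705. Sum = $58,400.
Rounded total matches; no reconciliation needed.

Ashcroft Township: $23,030 | Summit Borough: $20,665 | East District: $14,705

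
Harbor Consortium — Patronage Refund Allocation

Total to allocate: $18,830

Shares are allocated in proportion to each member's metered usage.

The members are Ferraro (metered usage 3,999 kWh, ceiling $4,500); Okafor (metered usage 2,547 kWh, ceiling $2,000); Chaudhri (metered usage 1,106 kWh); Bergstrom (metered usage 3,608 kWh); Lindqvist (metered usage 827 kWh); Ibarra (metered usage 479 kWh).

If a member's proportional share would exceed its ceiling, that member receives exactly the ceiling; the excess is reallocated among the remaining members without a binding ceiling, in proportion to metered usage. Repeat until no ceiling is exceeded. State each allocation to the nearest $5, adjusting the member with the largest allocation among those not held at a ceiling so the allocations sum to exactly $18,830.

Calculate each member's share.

Metered usage total: 12,566.
Unconstrained shares: Ferraro 5,992.45; Okafor 3,816.65; Chaudhri 1,657.33; Bergstrom 5,406.54; Lindqvist 1,239.25; Ibarra 717.78.
Capped: Ferraro ($4,500), Okafor ($2,000); remaining pool $12,330 reallocated over remaining metered usage 6,020.
Remaining shares: Chaudhri 2,265.28 → $2,265; Bergstrom 7,389.81 → $7,390; Lindqvist 1,693.84 → $1,695; Ibarra 981.07 → $980.

Ferraro: $4,500 · Okafor: $2,000 · Chaudhri: $2,265 · Bergstrom: $7,390 · Lindqvist: $1,695 · Ibarra: $980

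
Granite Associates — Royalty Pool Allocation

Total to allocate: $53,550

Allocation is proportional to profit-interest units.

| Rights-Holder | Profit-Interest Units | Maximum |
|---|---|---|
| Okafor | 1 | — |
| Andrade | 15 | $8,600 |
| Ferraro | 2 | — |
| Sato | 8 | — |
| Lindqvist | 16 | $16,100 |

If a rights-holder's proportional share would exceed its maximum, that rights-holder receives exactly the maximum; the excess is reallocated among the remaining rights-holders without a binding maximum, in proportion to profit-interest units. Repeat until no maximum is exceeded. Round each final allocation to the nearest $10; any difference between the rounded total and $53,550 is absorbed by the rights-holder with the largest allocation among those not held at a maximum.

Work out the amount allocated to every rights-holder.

Okafor: $2,620 | Andrade: $8,600 | Ferraro: $5,250 | Sato: $20,980 | Lindqvist: $16,100

Sum of profit-interest units: 42.
Proportional shares (ignoring caps): Okafor 1,275.00; Andrade 19,125.00; Ferraro 2,550.00; Sato 10,200.00; Lindqvist 20,400.00.
Capped: Andrade ($8,600), Lindqvist ($16,100); residual $28,850 reallocated over remaining profit-interest units 11.
Redistributed shares: Okafor 2,622.73 → $2,620; Ferraro 5,245.45 → $5,250; Sato 20,981.82 → $20,980.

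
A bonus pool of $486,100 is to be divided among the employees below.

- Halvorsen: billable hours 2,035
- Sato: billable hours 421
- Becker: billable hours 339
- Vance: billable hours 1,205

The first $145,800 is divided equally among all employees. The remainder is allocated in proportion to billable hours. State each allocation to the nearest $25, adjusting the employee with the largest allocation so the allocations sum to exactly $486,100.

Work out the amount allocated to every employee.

First tranche $145,800 split equally: $36,450 each.
Remainder $340,300 by billable hours (total 4,000): Halvorsen 173,127.62 → $173,125; Sato 35,816.57 → $35,825; Becker 28,840.42 → $28,850; Vance 102,515.38 → $102,525.
Rounding difference −$25 on remainder applied to Halvorsen.
Totals: Halvorsen $36,450 + $173,100 = $209,550; Sato $36,450 + $35,825 = $72,275; Becker $36,450 + $28,850 = $65,300; Vance $36,450 + $102,525 = $138,975.

Halvorsen: $209,550 · Sato: $72,275 · Becker: $65,300 · Vance: $138,975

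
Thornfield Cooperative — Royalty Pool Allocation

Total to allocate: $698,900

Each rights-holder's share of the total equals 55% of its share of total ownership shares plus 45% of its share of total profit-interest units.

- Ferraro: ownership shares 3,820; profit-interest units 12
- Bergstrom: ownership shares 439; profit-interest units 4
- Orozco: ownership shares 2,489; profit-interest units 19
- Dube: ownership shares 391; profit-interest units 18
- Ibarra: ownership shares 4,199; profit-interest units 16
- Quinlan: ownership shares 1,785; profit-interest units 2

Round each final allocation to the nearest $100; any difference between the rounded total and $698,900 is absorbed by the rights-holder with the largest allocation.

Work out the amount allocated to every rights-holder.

Totals — ownership shares 13,123, profit-interest units 71.
Blended shares (55% ownership shares + 45% profit-interest units): Ferraro 0.2362; Bergstrom 0.0438; Orozco 0.2247; Dube 0.1305; Ibarra 0.2774; Quinlan 0.0875.
Raw shares: Ferraro 165,050.07; Bergstrom 30,577.65; Orozco 157,070.36; Dube 91,186.72; Ibarra 193,870.22; Quinlan 61,144.98.
At nearest $100: Ferraro $165,100; Bergstrom $30,600; Orozco $157,100; Dube $91,200; Ibarra $193,900; Quinlan $61,100. Sum = $699,000.
Difference $698,900 − $699,000 = −$100 applied to largest allocation (Ibarra): Ibarra becomes $193,800.

Ferraro: $165,100; Bergstrom: $30,600; Orozco: $157,100; Dube: $91,200; Ibarra: $193,800; Quinlan: $61,100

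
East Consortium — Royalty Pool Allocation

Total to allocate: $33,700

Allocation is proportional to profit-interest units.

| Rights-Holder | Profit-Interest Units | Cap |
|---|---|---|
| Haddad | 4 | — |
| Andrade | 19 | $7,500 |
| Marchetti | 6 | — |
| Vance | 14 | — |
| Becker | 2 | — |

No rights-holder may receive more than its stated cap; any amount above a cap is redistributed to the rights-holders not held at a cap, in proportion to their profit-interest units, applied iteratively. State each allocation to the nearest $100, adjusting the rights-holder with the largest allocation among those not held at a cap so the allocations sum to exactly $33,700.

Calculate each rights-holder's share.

Haddad: $4,000 · Andrade: $7,500 · Marchetti: $6,000 · Vance: $14,200 · Becker: $2,000

Sum of profit-interest units: 45.
Pro-rata shares before constraints: Haddad 2,995.56; Andrade 14,228.89; Marchetti 4,493.33; Vance 10,484.44; Becker 1,497.78.
Capped: Andrade ($7,500); remaining pool $26,200 reallocated over remaining profit-interest units 26.
Remaining shares: Haddad 4,030.77 → $4,000; Marchetti 6,046.15 → $6,000; Vance 14,107.69 → $14,100; Becker 2,015.38 → $2,000.
Rounding difference +$100 applied to Vance → $14,200.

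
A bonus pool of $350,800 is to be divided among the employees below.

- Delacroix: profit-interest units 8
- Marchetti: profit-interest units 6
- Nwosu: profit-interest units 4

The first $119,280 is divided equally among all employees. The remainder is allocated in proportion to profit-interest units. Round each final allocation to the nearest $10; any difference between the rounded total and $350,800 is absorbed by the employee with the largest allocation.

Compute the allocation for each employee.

First tranche $119,280 split equally: $39,760 each.
Remainder $231,520 by profit-interest units (total 18): Delacroix 102,897.78 → $102,900; Marchetti 77,173.33 → $77,170; Nwosu 51,448.89 → $51,450.
Totals: Delacroix $39,760 + $102,900 = $142,660; Marchetti $39,760 + $77,170 = $116,930; Nwosu $39,760 + $51,450 = $91,210.

Delacroix: $142,660 | Marchetti: $116,930 | Nwosu: $91,210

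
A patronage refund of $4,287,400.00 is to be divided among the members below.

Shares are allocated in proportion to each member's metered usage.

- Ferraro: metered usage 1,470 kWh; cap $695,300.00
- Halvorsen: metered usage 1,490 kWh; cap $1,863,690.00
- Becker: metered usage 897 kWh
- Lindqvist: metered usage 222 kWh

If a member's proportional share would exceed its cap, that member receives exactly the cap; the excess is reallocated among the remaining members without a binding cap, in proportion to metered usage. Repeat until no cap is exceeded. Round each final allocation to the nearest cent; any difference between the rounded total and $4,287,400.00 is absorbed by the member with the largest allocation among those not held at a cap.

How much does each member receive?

Ferraro: $695,300.00 | Halvorsen: $1,863,690.00 | Becker: $1,385,508.28 | Lindqvist: $342,901.72

Sum of metered usage: 4,079.
Unconstrained shares: Ferraro 1,545,103.7019; Halvorsen 1,566,125.5210; Becker 942,828.5854; Lindqvist 233,342.1917.
Cap binds for Ferraro ($695,300.00); balance $3,592,100.00 reallocated over remaining metered usage 2,609.
Cap binds for Halvorsen ($1,863,690.00); balance $1,728,410.00 reallocated over remaining metered usage 1,119.
Redistributed shares: Becker 1,385,508.2842 → $1,385,508.28; Lindqvist 342,901.7158 → $342,901.72.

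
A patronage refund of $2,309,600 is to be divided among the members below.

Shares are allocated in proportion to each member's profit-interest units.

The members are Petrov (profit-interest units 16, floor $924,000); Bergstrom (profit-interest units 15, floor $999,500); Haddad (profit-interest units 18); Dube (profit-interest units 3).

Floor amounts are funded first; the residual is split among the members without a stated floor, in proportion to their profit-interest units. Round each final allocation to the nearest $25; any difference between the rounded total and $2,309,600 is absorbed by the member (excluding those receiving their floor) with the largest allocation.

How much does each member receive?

Petrov: $924,000; Bergstrom: $999,500; Haddad: $330,950; Dube: $55,150

Fund the minimums — Petrov $924,000; Bergstrom $999,500. Residual $386,100.
Residual split over remaining profit-interest units 21: Haddad 330,942.86 → $330,950; Dube 55,157.14 → $55,150.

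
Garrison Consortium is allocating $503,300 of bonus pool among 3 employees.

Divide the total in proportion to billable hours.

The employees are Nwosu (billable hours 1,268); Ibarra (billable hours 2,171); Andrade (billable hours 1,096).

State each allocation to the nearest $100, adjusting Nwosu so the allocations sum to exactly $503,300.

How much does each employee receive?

Nwosu: $140,800; Ibarra: $240,900; Andrade: $121,600

Combined billable hours = 4,535.
Unrounded shares: Nwosu 1,268/4,535 × $503,300 = 140,724.23; Ibarra 2,171/4,535 × $503,300 = 240,940.31; Andrade 1,096/4,535 × $503,300 = 121,635.46.
After rounding ($100): Nwosu $140,700; Ibarra $240,900; Andrade $121,600. Sum = $503,200.
Difference $503,300 − $503,200 = +$100 applied to Nwosu: Nwosu becomes $140,800.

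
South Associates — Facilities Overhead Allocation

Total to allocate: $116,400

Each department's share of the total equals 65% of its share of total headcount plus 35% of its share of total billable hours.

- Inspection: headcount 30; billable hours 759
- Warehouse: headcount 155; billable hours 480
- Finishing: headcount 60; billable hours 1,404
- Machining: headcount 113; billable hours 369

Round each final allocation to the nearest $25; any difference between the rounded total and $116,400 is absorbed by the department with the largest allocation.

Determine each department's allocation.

Totals — headcount 358, billable hours 3,012.
Blended shares (65% headcount + 35% billable hours): Inspection 0.1427; Warehouse 0.3372; Finishing 0.2721; Machining 0.2480.
Unrounded shares: Inspection 16,606.38; Warehouse 39,250.25; Finishing 31,670.81; Machining 28,872.56.
After rounding ($25): Inspection $16,600; Warehouse $39,250; Finishing $31,675; Machining $28,875. Sum = $116,400.
No rounding difference to absorb.

Inspection: $16,600 · Warehouse: $39,250 · Finishing: $31,675 · Machining: $28,875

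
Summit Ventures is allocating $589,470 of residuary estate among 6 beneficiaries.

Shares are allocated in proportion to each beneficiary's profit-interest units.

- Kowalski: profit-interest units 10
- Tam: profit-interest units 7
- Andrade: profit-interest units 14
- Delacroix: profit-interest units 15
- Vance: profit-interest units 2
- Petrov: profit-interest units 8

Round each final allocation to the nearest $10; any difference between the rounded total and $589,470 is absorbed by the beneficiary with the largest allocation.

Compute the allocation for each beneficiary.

Kowalski: $105,260 | Tam: $73,680 | Andrade: $147,370 | Delacroix: $157,900 | Vance: $21,050 | Petrov: $84,210

Profit-interest units total: 56.
Pro-rata amounts: Kowalski 10/56 × $589,470 = 105,262.50; Tam 7/56 × $589,470 = 73,683.75; Andrade 14/56 × $589,470 = 147,367.50; Delacroix 15/56 × $589,470 = 157,893.75; Vance 2/56 × $589,470 = 21,052.50; Petrov 8/56 × $589,470 = 84,210.00.
After rounding ($10): Kowalski $105,260; Tam $73,680; Andrade $147,370; Delacroix $157,890; Vance $21,050; Petrov $84,210. Sum = $589,460.
Difference $589,470 − $589,460 = +$10 applied to largest allocation (Delacroix): Delacroix becomes $157,900.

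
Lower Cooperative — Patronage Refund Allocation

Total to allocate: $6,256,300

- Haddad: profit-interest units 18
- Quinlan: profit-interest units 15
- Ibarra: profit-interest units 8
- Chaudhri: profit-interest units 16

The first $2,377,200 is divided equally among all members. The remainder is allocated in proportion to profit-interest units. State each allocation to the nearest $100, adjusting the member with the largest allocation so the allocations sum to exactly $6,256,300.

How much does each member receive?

Haddad: $1,819,300 | Quinlan: $1,615,100 | Ibarra: $1,138,700 | Chaudhri: $1,683,200

$2,377,200 shared equally gives $594,300 per member.
Remainder $3,879,100 by profit-interest units (total 57): Haddad 1,224,978.95 → $1,225,000; Quinlan 1,020,815.79 → $1,020,800; Ibarra 544,435.09 → $544,400; Chaudhri 1,088,870.18 → $1,088,900.
Totals: Haddad $594,300 + $1,225,000 = $1,819,300; Quinlan $594,300 + $1,020,800 = $1,615,100; Ibarra $594,300 + $544,400 = $1,138,700; Chaudhri $594,300 + $1,088,900 = $1,683,200.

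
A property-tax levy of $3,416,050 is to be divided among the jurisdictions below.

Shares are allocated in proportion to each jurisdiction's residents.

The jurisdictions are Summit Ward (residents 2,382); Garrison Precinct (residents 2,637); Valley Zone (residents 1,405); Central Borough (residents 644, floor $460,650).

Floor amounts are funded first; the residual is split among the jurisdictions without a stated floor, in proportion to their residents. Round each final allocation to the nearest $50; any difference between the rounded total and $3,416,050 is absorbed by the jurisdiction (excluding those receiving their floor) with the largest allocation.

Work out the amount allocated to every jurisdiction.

Minimums first: Central Borough $460,650. Remaining pool $2,955,400.
Remaining pool split over remaining residents 6,424: Summit Ward 1,095,853.49 → $1,095,850; Garrison Precinct 1,213,167.78 → $1,213,150; Valley Zone 646,378.74 → $646,400.

Summit Ward: $1,095,850; Garrison Precinct: $1,213,150; Valley Zone: $646,400; Central Borough: $460,650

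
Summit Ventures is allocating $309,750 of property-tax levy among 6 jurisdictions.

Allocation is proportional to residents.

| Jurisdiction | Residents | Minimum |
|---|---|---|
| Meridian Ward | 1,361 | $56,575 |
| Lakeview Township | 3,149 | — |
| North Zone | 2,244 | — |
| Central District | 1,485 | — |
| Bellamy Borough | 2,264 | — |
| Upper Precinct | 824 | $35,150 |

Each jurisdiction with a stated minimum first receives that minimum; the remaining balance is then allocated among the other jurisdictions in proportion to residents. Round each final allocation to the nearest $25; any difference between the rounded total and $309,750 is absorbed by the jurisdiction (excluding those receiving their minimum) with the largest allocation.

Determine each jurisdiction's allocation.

Fund the minimums — Meridian Ward $56,575; Upper Precinct $35,150. Balance $218,025.
Balance split over remaining residents 9,142: Lakeview Township 75,099.62 → $75,100; North Zone 53,516.53 → $53,525; Central District 35,415.35 → $35,425; Bellamy Borough 53,993.50 → $54,000.
Rounding difference −$25 applied to Lakeview Township → $75,075.

Meridian Ward: $56,575 · Lakeview Township: $75,075 · North Zone: $53,525 · Central District: $35,425 · Bellamy Borough: $54,000 · Upper Precinct: $35,150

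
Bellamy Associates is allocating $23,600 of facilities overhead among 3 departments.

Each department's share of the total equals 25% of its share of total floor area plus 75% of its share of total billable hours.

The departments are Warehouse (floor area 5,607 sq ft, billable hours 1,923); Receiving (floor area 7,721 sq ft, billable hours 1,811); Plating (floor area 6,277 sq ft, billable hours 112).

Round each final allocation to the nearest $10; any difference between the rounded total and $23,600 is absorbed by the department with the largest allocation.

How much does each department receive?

Floor area total 19,605; billable hours total 3,846.
Combined weights (25% floor area + 75% billable hours): Warehouse 0.4465; Receiving 0.4516; Plating 0.1019.
Unrounded shares: Warehouse 10,537.39; Receiving 10,658.14; Plating 2,404.47.
At nearest $10: Warehouse $10,540; Receiving $10,660; Plating $2,400. Sum = $23,600.
Sum already equals the total — no adjustment.

Warehouse: $10,540; Receiving: $10,660; Plating: $2,400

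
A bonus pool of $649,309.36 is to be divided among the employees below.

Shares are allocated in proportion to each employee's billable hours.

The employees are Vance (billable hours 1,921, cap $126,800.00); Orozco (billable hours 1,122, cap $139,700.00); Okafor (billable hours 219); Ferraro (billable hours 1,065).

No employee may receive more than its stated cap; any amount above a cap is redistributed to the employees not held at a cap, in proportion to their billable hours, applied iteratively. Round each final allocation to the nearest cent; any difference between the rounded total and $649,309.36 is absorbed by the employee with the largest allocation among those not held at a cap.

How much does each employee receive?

Total billable hours = 4,327.
Unconstrained shares: Vance 288,265.1446; Orozco 168,367.2526; Okafor 32,863.1268; Ferraro 159,813.8360.
Capped: Vance ($126,800.00), Orozco ($139,700.00); residual $382,809.36 reallocated over remaining billable hours 1,284.
Redistributed shares: Okafor 65,292.2507 → $65,292.25; Ferraro 317,517.1093 → $317,517.11.

Vance: $126,800.00; Orozco: $139,700.00; Okafor: $65,292.25; Ferraro: $317,517.11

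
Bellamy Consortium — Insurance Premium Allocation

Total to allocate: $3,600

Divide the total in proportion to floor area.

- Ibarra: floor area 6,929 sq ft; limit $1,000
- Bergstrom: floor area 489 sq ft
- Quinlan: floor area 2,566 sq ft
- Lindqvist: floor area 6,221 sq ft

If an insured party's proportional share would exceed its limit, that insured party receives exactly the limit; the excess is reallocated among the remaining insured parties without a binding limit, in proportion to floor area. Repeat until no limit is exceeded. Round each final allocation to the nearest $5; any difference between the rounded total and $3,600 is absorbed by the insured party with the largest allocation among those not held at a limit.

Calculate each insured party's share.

Total floor area = 16,205.
Proportional shares (ignoring caps): Ibarra 1,539.30; Bergstrom 108.63; Quinlan 570.05; Lindqvist 1,382.02.
Cap binds for Ibarra ($1,000); residual $2,600 reallocated over remaining floor area 9,276.
Remaining shares: Bergstrom 137.06 → $135; Quinlan 719.23 → $720; Lindqvist 1,743.70 → $1,745.

Ibarra: $1,000 | Bergstrom: $135 | Quinlan: $720 | Lindqvist: $1,745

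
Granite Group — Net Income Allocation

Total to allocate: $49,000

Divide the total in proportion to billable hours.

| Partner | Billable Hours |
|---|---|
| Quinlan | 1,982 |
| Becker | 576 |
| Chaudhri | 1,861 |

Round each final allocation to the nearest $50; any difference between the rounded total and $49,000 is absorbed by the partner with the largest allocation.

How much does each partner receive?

Quinlan: $21,950 | Becker: $6,400 | Chaudhri: $20,650

Billable hours total: 4,419.
Unrounded shares: Quinlan 1,982/4,419 × $49,000 = 21,977.37; Becker 576/4,419 × $49,000 = 6,386.97; Chaudhri 1,861/4,419 × $49,000 = 20,635.66.
At nearest $50: Quinlan $22,000; Becker $6,400; Chaudhri $20,650. Sum = $49,050.
Difference $49,000 − $49,050 = −$50 applied to largest allocation (Quinlan): Quinlan becomes $21,950.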